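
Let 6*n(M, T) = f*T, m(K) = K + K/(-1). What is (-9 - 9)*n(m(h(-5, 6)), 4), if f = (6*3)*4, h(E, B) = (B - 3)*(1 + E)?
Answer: -864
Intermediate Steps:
h(E, B) = (1 + E)*(-3 + B) (h(E, B) = (-3 + B)*(1 + E) = (1 + E)*(-3 + B))
f = 72 (f = 18*4 = 72)
m(K) = 0 (m(K) = K + K*(-1) = K - K = 0)
n(M, T) = 12*T (n(M, T) = (72*T)/6 = 12*T)
(-9 - 9)*n(m(h(-5, 6)), 4) = (-9 - 9)*(12*4) = -18*48 = -864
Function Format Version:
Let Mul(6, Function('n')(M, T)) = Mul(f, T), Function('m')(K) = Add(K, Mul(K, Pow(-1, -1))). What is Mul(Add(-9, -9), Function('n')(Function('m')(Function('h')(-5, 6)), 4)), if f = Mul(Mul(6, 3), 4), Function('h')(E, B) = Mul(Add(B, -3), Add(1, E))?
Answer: -864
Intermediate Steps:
Function('h')(E, B) = Mul(Add(1, E), Add(-3, B)) (Function('h')(E, B) = Mul(Add(-3, B), Add(1, E)) = Mul(Add(1, E), Add(-3, B)))
f = 72 (f = Mul(18, 4) = 72)
Function('m')(K) = 0 (Function('m')(K) = Add(K, Mul(K, -1)) = Add(K, Mul(-1, K)) = 0)
Function('n')(M, T) = Mul(12, T) (Function('n')(M, T) = Mul(Rational(1, 6), Mul(72, T)) = Mul(12, T))
Mul(Add(-9, -9), Function('n')(Function('m')(Function('h')(-5, 6)), 4)) = Mul(Add(-9, -9), Mul(12, 4)) = Mul(-18, 48) = -864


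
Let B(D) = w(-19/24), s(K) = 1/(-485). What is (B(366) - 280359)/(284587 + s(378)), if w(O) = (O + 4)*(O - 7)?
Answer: -78328073755/79502223744 ≈ -0.98523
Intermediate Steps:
s(K) = -1/485
w(O) = (-7 + O)*(4 + O) (w(O) = (4 + O)*(-7 + O) = (-7 + O)*(4 + O))
B(D) = -14399/576 (B(D) = -28 + (-19/24)² - (-57)/24 = -28 + (-19*1/24)² - (-57)/24 = -28 + (-19/24)² - 3*(-19/24) = -28 + 361/576 + 19/8 = -14399/576)
(B(366) - 280359)/(284587 + s(378)) = (-14399/576 - 280359)/(284587 - 1/485) = -161501183/(576*138024694/485) = -161501183/576*485/138024694 = -78328073755/79502223744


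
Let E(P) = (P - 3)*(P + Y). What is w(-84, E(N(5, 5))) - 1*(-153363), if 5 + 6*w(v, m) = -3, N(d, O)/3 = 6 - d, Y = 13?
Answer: 460085/3 ≈ 1.5336e+5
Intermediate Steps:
N(d, O) = 18 - 3*d (N(d, O) = 3*(6 - d) = 18 - 3*d)
E(P) = (-3 + P)*(13 + P) (E(P) = (P - 3)*(P + 13) = (-3 + P)*(13 + P))
w(v, m) = -4/3 (w(v, m) = -5/6 + (1/6)*(-3) = -5/6 - 1/2 = -4/3)
w(-84, E(N(5, 5))) - 1*(-153363) = -4/3 - 1*(-153363) = -4/3 + 153363 = 460085/3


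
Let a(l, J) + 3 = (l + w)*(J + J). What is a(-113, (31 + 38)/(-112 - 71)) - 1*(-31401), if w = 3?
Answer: 1920338/61 ≈ 31481.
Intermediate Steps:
a(l, J) = -3 + 2*J*(3 + l) (a(l, J) = -3 + (l + 3)*(J + J) = -3 + (3 + l)*(2*J) = -3 + 2*J*(3 + l))
a(-113, (31 + 38)/(-112 - 71)) - 1*(-31401) = (-3 + 6*((31 + 38)/(-112 - 71)) + 2*((31 + 38)/(-112 - 71))*(-113)) - 1*(-31401) = (-3 + 6*(69/(-183)) + 2*(69/(-183))*(-113)) + 31401 = (-3 + 6*(69*(-1/183)) + 2*(69*(-1/183))*(-113)) + 31401 = (-3 + 6*(-23/61) + 2*(-23/61)*(-113)) + 31401 = (-3 - 138/61 + 5198/61) + 31401 = 4877/61 + 31401 = 1920338/61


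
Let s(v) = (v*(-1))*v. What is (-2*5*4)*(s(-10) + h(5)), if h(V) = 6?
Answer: 3760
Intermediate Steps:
s(v) = -v**2 (s(v) = (-v)*v = -v**2)
(-2*5*4)*(s(-10) + h(5)) = (-2*5*4)*(-1*(-10)**2 + 6) = (-10*4)*(-1*100 + 6) = -40*(-100 + 6) = -40*(-94) = 3760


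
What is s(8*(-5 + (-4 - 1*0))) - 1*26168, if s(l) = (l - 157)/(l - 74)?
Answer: -3820299/146 ≈ -26166.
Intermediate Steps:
s(l) = (-157 + l)/(-74 + l)
s(8*(-5 + (-4 - 1*0))) - 1*26168 = (-157 + 8*(-5 + (-4 - 1*0)))/(-74 + 8*(-5 + (-4 - 1*0))) - 1*26168 = (-157 + 8*(-5 + (-4 + 0)))/(-74 + 8*(-5 + (-4 + 0))) - 26168 = (-157 + 8*(-5 - 4))/(-74 + 8*(-5 - 4)) - 26168 = (-157 + 8*(-9))/(-74 + 8*(-9)) - 26168 = (-157 - 72)/(-74 - 72) - 26168 = -229/(-146) - 26168 = -1/146*(-229) - 26168 = 229/146 - 26168 = -3820299/146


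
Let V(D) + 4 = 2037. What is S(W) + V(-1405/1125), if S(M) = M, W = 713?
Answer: 2746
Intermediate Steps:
V(D) = 2033 (V(D) = -4 + 2037 = 2033)
S(W) + V(-1405/1125) = 713 + 2033 = 2746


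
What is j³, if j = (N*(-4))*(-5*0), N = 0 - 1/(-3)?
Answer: 0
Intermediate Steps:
N = ⅓ (N = 0 - 1*(-⅓) = 0 + ⅓ = ⅓ ≈ 0.33333)
j = 0 (j = ((⅓)*(-4))*(-5*0) = -4/3*0 = 0)
j³ = 0³ = 0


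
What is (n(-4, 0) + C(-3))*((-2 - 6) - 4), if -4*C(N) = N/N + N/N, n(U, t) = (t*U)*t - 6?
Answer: 78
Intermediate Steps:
n(U, t) = -6 + U*t² (n(U, t) = (U*t)*t - 6 = U*t² - 6 = -6 + U*t²)
C(N) = -½ (C(N) = -(N/N + N/N)/4 = -(1 + 1)/4 = -¼*2 = -½)
(n(-4, 0) + C(-3))*((-2 - 6) - 4) = ((-6 - 4*0²) - ½)*((-2 - 6) - 4) = ((-6 - 4*0) - ½)*(-8 - 4) = ((-6 + 0) - ½)*(-12) = (-6 - ½)*(-12) = -13/2*(-12) = 78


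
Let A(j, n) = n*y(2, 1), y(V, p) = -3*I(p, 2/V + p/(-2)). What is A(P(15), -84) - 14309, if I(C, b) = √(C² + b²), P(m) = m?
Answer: -14309 + 126*√5 ≈ -14027.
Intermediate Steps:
y(V, p) = -3*√(p² + (2/V - p/2)²) (y(V, p) = -3*√(p² + (2/V + p/(-2))²) = -3*√(p² + (2/V + p*(-½))²) = -3*√(p² + (2/V - p/2)²))
A(j, n) = -3*n*√5/2 (A(j, n) = n*(-3*√(5*1² + 16/2² - 8*1/2)/2) = n*(-3*√(5*1 + 16*(¼) - 8*1*½)/2) = n*(-3*√(5 + 4 - 4)/2) = n*(-3*√5/2) = -3*n*√5/2)
A(P(15), -84) - 14309 = -3/2*(-84)*√5 - 14309 = 126*√5 - 14309 = -14309 + 126*√5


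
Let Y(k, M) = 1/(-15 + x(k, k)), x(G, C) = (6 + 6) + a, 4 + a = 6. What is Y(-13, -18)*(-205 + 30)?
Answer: 175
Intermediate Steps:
a = 2 (a = -4 + 6 = 2)
x(G, C) = 14 (x(G, C) = (6 + 6) + 2 = 12 + 2 = 14)
Y(k, M) = -1 (Y(k, M) = 1/(-15 + 14) = 1/(-1) = -1)
Y(-13, -18)*(-205 + 30) = -(-205 + 30) = -1*(-175) = 175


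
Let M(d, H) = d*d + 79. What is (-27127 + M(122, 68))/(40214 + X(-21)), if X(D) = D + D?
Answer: -3041/10043 ≈ -0.30280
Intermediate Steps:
X(D) = 2*D
M(d, H) = 79 + d**2 (M(d, H) = d**2 + 79 = 79 + d**2)
(-27127 + M(122, 68))/(40214 + X(-21)) = (-27127 + (79 + 122**2))/(40214 + 2*(-21)) = (-27127 + (79 + 14884))/(40214 - 42) = (-27127 + 14963)/40172 = -12164*1/40172 = -3041/10043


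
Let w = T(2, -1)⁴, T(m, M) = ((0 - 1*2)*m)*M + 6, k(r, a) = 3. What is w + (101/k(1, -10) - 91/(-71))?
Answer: 2137444/213 ≈ 10035.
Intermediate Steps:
T(m, M) = 6 - 2*M*m (T(m, M) = ((0 - 2)*m)*M + 6 = (-2*m)*M + 6 = -2*M*m + 6 = 6 - 2*M*m)
w = 10000 (w = (6 - 2*(-1)*2)⁴ = (6 + 4)⁴ = 10⁴ = 10000)
w + (101/k(1, -10) - 91/(-71)) = 10000 + (101/3 - 91/(-71)) = 10000 + (101*(⅓) - 91*(-1/71)) = 10000 + (101/3 + 91/71) = 10000 + 7444/213 = 2137444/213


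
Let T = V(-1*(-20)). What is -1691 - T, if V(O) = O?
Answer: -1711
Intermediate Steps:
T = 20 (T = -1*(-20) = 20)
-1691 - T = -1691 - 1*20 = -1691 - 20 = -1711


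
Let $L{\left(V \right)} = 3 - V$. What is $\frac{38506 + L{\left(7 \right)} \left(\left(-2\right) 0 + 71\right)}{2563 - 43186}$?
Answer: $- \frac{38222}{40623} \approx -0.9409$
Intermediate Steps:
$\frac{38506 + L{\left(7 \right)} \left(\left(-2\right) 0 + 71\right)}{2563 - 43186} = \frac{38506 + \left(3 - 7\right) \left(\left(-2\right) 0 + 71\right)}{2563 - 43186} = \frac{38506 + \left(3 - 7\right) \left(0 + 71\right)}{-40623} = \left(38506 - 284\right) \left(- \frac{1}{40623}\right) = 38222 \left(- \frac{1}{40623}\right) = - \frac{38222}{40623}$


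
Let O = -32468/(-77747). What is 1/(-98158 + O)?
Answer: -77747/7631457558 ≈ -1.0188e-5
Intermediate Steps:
O = 32468/77747 (O = -32468*(-1/77747) = 32468/77747 ≈ 0.41761)
1/(-98158 + O) = 1/(-98158 + 32468/77747) = 1/(-7631457558/77747) = -77747/7631457558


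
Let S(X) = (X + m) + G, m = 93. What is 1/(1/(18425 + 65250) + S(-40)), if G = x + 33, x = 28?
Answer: 83675/9538951 ≈ 0.0087719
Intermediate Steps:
G = 61 (G = 28 + 33 = 61)
S(X) = 154 + X (S(X) = (X + 93) + 61 = (93 + X) + 61 = 154 + X)
1/(1/(18425 + 65250) + S(-40)) = 1/(1/(18425 + 65250) + (154 - 40)) = 1/(1/83675 + 114) = 1/(9538951/83675) = 83675/9538951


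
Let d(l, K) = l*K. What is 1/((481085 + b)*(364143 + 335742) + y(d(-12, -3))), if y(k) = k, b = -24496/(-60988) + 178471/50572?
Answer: 771071284/259625041993298024649 ≈ 2.9699e-12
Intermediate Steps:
b = 3030850265/771071284 (b = -24496*(-1/60988) + 178471*(1/50572) = 6124/15247 + 178471/50572 = 3030850265/771071284 ≈ 3.9307)
d(l, K) = K*l
1/((481085 + b)*(364143 + 335742) + y(d(-12, -3))) = 1/((481085 + 3030850265/771071284)*(364143 + 335742) - 3*(-12)) = 1/((370953859513405/771071284)*699885 + 36) = 1/(259625041965539458425/771071284 + 36) = 1/(259625041993298024649/771071284) = 771071284/259625041993298024649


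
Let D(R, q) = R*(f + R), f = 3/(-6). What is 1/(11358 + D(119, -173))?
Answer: 2/50919 ≈ 3.9278e-5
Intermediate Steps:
f = -½ (f = 3*(-⅙) = -½ ≈ -0.50000)
D(R, q) = R*(-½ + R)
1/(11358 + D(119, -173)) = 1/(11358 + 119*(-½ + 119)) = 1/(11358 + 119*(237/2)) = 1/(11358 + 28203/2) = 1/(50919/2) = 2/50919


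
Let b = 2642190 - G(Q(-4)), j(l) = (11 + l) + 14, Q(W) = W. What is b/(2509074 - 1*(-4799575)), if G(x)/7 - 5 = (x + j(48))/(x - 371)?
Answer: 330269536/913581125 ≈ 0.36151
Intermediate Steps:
j(l) = 25 + l
G(x) = 35 + 7*(73 + x)/(-371 + x) (G(x) = 35 + 7*((x + (25 + 48))/(x - 371)) = 35 + 7*((x + 73)/(-371 + x)) = 35 + 7*((73 + x)/(-371 + x)) = 35 + 7*(73 + x)/(-371 + x))
b = 330269536/125 (b = 2642190 - 42*(-297 - 4)/(-371 - 4) = 2642190 - 42*(-301)/(-375) = 2642190 - 42*(-1)*(-301)/375 = 2642190 - 1*4214/125 = 2642190 - 4214/125 = 330269536/125 ≈ 2.6422e+6)
b/(2509074 - 1*(-4799575)) = 330269536/(125*(2509074 - 1*(-4799575))) = 330269536/(125*(2509074 + 4799575)) = (330269536/125)/7308649 = (330269536/125)*(1/7308649) = 330269536/913581125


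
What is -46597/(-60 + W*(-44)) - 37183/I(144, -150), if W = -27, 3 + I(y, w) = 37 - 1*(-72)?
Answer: -23440853/59784 ≈ -392.09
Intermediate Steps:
I(y, w) = 106 (I(y, w) = -3 + (37 - 1*(-72)) = -3 + (37 + 72) = -3 + 109 = 106)
-46597/(-60 + W*(-44)) - 37183/I(144, -150) = -46597/(-60 - 27*(-44)) - 37183/106 = -46597/(-60 + 1188) - 37183*1/106 = -46597/1128 - 37183/106 = -23440853/59784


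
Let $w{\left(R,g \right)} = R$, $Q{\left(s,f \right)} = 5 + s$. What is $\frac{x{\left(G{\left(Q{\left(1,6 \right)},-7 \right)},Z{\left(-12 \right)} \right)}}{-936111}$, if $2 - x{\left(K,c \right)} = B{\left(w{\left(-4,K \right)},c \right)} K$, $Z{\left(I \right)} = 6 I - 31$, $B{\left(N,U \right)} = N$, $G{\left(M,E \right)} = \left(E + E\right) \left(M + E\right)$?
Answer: $- \frac{58}{936111} \approx -6.1958 \cdot 10^{-5}$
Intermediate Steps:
$G{\left(M,E \right)} = 2 E \left(E + M\right)$
$Z{\left(I \right)} = -31 + 6 I$
$x{\left(K,c \right)} = 2 + 4 K$ ($x{\left(K,c \right)} = 2 - - 4 K = 2 + 4 K$)
$\frac{x{\left(G{\left(Q{\left(1,6 \right)},-7 \right)},Z{\left(-12 \right)} \right)}}{-936111} = \frac{2 + 4 \cdot 2 \left(-7\right) \left(-7 + \left(5 + 1\right)\right)}{-936111} = \left(2 + 4 \cdot 2 \left(-7\right) \left(-7 + 6\right)\right) \left(- \frac{1}{936111}\right) = \left(2 + 4 \cdot 2 \left(-7\right) \left(-1\right)\right) \left(- \frac{1}{936111}\right) = \left(2 + 4 \cdot 14\right) \left(- \frac{1}{936111}\right) = \left(2 + 56\right) \left(- \frac{1}{936111}\right) = 58 \left(- \frac{1}{936111}\right) = - \frac{58}{936111}$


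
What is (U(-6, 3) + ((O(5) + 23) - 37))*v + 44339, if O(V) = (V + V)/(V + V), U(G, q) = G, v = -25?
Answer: 44814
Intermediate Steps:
O(V) = 1 (O(V) = (2*V)/((2*V)) = (2*V)*(1/(2*V)) = 1)
(U(-6, 3) + ((O(5) + 23) - 37))*v + 44339 = (-6 + ((1 + 23) - 37))*(-25) + 44339 = (-6 + (24 - 37))*(-25) + 44339 = (-6 - 13)*(-25) + 44339 = -19*(-25) + 44339 = 475 + 44339 = 44814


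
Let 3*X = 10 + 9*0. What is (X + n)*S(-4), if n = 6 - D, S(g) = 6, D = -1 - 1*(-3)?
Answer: 44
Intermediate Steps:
D = 2 (D = -1 + 3 = 2)
n = 4 (n = 6 - 1*2 = 6 - 2 = 4)
X = 10/3 (X = (10 + 9*0)/3 = (10 + 0)/3 = (⅓)*10 = 10/3 ≈ 3.3333)
(X + n)*S(-4) = (10/3 + 4)*6 = (22/3)*6 = 44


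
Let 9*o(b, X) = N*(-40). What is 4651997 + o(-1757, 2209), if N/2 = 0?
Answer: 4651997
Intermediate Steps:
N = 0 (N = 2*0 = 0)
o(b, X) = 0 (o(b, X) = (0*(-40))/9 = (⅑)*0 = 0)
4651997 + o(-1757, 2209) = 4651997 + 0 = 4651997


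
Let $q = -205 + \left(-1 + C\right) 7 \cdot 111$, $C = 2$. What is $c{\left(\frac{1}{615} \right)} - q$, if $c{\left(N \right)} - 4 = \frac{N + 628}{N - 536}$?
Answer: $- \frac{187621173}{329639} \approx -569.17$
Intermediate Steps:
$c{\left(N \right)} = 4 + \frac{628 + N}{-536 + N}$ ($c{\left(N \right)} = 4 + \frac{N + 628}{N - 536} = 4 + \frac{628 + N}{-536 + N}$)
$q = 572$ ($q = -205 + \left(-1 + 2\right) 7 \cdot 111 = -205 + 1 \cdot 7 \cdot 111 = -205 + 7 \cdot 111 = -205 + 777 = 572$)
$c{\left(\frac{1}{615} \right)} - q = \frac{-1516 + \frac{5}{615}}{-536 + \frac{1}{615}} - 572 = \frac{-1516 + 5 \cdot \frac{1}{615}}{-536 + \frac{1}{615}} - 572 = \frac{-1516 + \frac{1}{123}}{- \frac{329639}{615}} - 572 = \left(- \frac{615}{329639}\right) \left(- \frac{186467}{123}\right) - 572 = \frac{932335}{329639} - 572 = - \frac{187621173}{329639}$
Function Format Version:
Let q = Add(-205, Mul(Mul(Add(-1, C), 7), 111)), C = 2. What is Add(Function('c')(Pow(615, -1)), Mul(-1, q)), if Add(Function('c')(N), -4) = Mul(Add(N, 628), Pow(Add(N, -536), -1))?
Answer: Rational(-187621173, 329639) ≈ -569.17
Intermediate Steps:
Function('c')(N) = Add(4, Mul(Pow(Add(-536, N), -1), Add(628, N))) (Function('c')(N) = Add(4, Mul(Add(N, 628), Pow(Add(N, -536), -1))) = Add(4, Mul(Add(628, N), Pow(Add(-536, N), -1))) = Add(4, Mul(Pow(Add(-536, N), -1), Add(628, N))))
q = 572 (q = Add(-205, Mul(Mul(Add(-1, 2), 7), 111)) = Add(-205, Mul(Mul(1, 7), 111)) = Add(-205, Mul(7, 111)) = Add(-205, 777) = 572)
Add(Function('c')(Pow(615, -1)), Mul(-1, q)) = Add(Mul(Pow(Add(-536, Pow(615, -1)), -1), Add(-1516, Mul(5, Pow(615, -1)))), Mul(-1, 572)) = Add(Mul(Pow(Add(-536, Rational(1, 615)), -1), Add(-1516, Mul(5, Rational(1, 615)))), -572) = Add(Mul(Pow(Rational(-329639, 615), -1), Add(-1516, Rational(1, 123))), -572) = Add(Mul(Rational(-615, 329639), Rational(-186467, 123)), -572) = Add(Rational(932335, 329639), -572) = Rational(-187621173, 329639)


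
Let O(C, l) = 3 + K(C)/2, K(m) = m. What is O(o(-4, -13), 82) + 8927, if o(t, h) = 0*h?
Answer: 8930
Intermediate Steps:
o(t, h) = 0
O(C, l) = 3 + C/2
O(o(-4, -13), 82) + 8927 = (3 + (½)*0) + 8927 = (3 + 0) + 8927 = 3 + 8927 = 8930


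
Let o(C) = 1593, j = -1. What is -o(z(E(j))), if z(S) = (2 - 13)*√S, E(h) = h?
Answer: -1593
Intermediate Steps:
z(S) = -11*√S
-o(z(E(j))) = -1*1593 = -1593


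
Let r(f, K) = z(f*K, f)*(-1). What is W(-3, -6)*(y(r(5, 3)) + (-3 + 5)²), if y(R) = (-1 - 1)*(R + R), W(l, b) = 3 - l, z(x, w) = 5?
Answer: 144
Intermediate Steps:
r(f, K) = -5 (r(f, K) = 5*(-1) = -5)
y(R) = -4*R
W(-3, -6)*(y(r(5, 3)) + (-3 + 5)²) = (3 - 1*(-3))*(-4*(-5) + (-3 + 5)²) = (3 + 3)*(20 + 2²) = 6*(20 + 4) = 6*24 = 144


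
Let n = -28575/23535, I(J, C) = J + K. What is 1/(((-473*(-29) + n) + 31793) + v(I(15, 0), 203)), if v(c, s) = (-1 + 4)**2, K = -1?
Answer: 523/23805802 ≈ 2.1969e-5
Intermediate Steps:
I(J, C) = -1 + J (I(J, C) = J - 1 = -1 + J)
v(c, s) = 9 (v(c, s) = 3**2 = 9)
n = -635/523 (n = -28575*1/23535 = -635/523 ≈ -1.2141)
1/(((-473*(-29) + n) + 31793) + v(I(15, 0), 203)) = 1/(((-473*(-29) - 635/523) + 31793) + 9) = 1/(((13717 - 635/523) + 31793) + 9) = 1/((7173356/523 + 31793) + 9) = 1/(23801095/523 + 9) = 1/(23805802/523) = 523/23805802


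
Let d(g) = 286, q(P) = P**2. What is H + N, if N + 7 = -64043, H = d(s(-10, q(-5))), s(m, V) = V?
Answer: -63764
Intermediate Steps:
H = 286
N = -64050 (N = -7 - 64043 = -64050)
H + N = 286 - 64050 = -63764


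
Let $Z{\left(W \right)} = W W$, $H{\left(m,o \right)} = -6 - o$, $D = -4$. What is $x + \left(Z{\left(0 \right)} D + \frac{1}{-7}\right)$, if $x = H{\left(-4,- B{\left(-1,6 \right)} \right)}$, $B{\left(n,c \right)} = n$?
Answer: $- \frac{50}{7} \approx -7.1429$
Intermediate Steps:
$x = -7$ ($x = -6 - \left(-1\right) \left(-1\right) = -6 - 1 = -7$)
$Z{\left(W \right)} = W^{2}$
$x + \left(Z{\left(0 \right)} D + \frac{1}{-7}\right) = -7 + \left(0^{2} \left(-4\right) + \frac{1}{-7}\right) = -7 + \left(0 \left(-4\right) - \frac{1}{7}\right) = -7 + \left(0 - \frac{1}{7}\right) = -7 - \frac{1}{7} = - \frac{50}{7}$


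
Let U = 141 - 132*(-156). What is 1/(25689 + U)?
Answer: 1/46422 ≈ 2.1542e-5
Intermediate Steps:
U = 20733 (U = 141 + 20592 = 20733)
1/(25689 + U) = 1/(25689 + 20733) = 1/46422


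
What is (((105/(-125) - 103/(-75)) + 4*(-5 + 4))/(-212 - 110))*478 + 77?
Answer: 198383/2415 ≈ 82.146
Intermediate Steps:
(((105/(-125) - 103/(-75)) + 4*(-5 + 4))/(-212 - 110))*478 + 77 = (((105*(-1/125) - 103*(-1/75)) + 4*(-1))/(-322))*478 + 77 = (((-21/25 + 103/75) - 4)*(-1/322))*478 + 77 = ((8/15 - 4)*(-1/322))*478 + 77 = -52/15*(-1/322)*478 + 77 = (26/2415)*478 + 77 = 12428/2415 + 77 = 198383/2415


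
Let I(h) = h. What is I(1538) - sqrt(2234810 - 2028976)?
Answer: 1538 - sqrt(205834) ≈ 1084.3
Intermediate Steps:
I(1538) - sqrt(2234810 - 2028976) = 1538 - sqrt(2234810 - 2028976) = 1538 - sqrt(205834)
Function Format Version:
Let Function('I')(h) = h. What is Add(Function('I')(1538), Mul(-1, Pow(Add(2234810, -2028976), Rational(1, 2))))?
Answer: Add(1538, Mul(-1, Pow(205834, Rational(1, 2)))) ≈ 1084.3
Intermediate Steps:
Add(Function('I')(1538), Mul(-1, Pow(Add(2234810, -2028976), Rational(1, 2)))) = Add(1538, Mul(-1, Pow(Add(2234810, -2028976), Rational(1, 2)))) = Add(1538, Mul(-1, Pow(205834, Rational(1, 2))))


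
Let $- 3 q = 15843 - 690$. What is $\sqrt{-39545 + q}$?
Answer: $2 i \sqrt{11149} \approx 211.18 i$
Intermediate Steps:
$q = -5051$ ($q = - \frac{15843 - 690}{3} = \left(- \frac{1}{3}\right) 15153 = -5051$)
$\sqrt{-39545 + q} = \sqrt{-39545 - 5051} = \sqrt{-44596} = 2 i \sqrt{11149}$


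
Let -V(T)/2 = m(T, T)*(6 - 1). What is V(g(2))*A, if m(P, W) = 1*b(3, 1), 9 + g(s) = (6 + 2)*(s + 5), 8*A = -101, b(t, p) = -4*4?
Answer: -2020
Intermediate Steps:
b(t, p) = -16
A = -101/8 (A = (1/8)*(-101) = -101/8 ≈ -12.625)
g(s) = 31 + 8*s (g(s) = -9 + (6 + 2)*(s + 5) = -9 + 8*(5 + s) = -9 + (40 + 8*s) = 31 + 8*s)
m(P, W) = -16 (m(P, W) = 1*(-16) = -16)
V(T) = 160 (V(T) = -(-32)*(6 - 1) = -(-32)*5 = -2*(-80) = 160)
V(g(2))*A = 160*(-101/8) = -2020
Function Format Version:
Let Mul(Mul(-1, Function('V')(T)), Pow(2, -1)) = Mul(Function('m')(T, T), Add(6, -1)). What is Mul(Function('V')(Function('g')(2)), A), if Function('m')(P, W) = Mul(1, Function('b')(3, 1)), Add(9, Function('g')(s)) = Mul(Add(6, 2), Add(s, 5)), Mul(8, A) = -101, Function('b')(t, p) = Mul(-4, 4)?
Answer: -2020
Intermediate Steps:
Function('b')(t, p) = -16
A = Rational(-101, 8) (A = Mul(Rational(1, 8), -101) = Rational(-101, 8) ≈ -12.625)
Function('g')(s) = Add(31, Mul(8, s)) (Function('g')(s) = Add(-9, Mul(Add(6, 2), Add(s, 5))) = Add(-9, Mul(8, Add(5, s))) = Add(-9, Add(40, Mul(8, s))) = Add(31, Mul(8, s)))
Function('m')(P, W) = -16 (Function('m')(P, W) = Mul(1, -16) = -16)
Function('V')(T) = 160 (Function('V')(T) = Mul(-2, Mul(-16, Add(6, -1))) = Mul(-2, Mul(-16, 5)) = Mul(-2, -80) = 160)
Mul(Function('V')(Function('g')(2)), A) = Mul(160, Rational(-101, 8)) = -2020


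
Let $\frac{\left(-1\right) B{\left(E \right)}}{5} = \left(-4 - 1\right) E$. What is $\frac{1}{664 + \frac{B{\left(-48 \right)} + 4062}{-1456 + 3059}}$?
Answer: $\frac{1603}{1067254} \approx 0.001502$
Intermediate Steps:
$B{\left(E \right)} = 25 E$ ($B{\left(E \right)} = - 5 \left(-4 - 1\right) E = - 5 \left(- 5 E\right) = 25 E$)
$\frac{1}{664 + \frac{B{\left(-48 \right)} + 4062}{-1456 + 3059}} = \frac{1}{664 + \frac{25 \left(-48\right) + 4062}{-1456 + 3059}} = \frac{1}{664 + \frac{-1200 + 4062}{1603}} = \frac{1}{664 + 2862 \cdot \frac{1}{1603}} = \frac{1}{664 + \frac{2862}{1603}} = \frac{1}{\frac{1067254}{1603}} = \frac{1603}{1067254}$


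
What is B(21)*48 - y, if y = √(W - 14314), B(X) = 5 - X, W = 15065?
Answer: -768 - √751 ≈ -795.40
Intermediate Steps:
y = √751 (y = √(15065 - 14314) = √751 ≈ 27.404)
B(21)*48 - y = (5 - 1*21)*48 - √751 = (5 - 21)*48 - √751 = -16*48 - √751 = -768 - √751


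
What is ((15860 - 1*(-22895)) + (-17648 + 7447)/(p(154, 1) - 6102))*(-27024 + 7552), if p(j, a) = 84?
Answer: -2270803133176/3009 ≈ -7.5467e+8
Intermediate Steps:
((15860 - 1*(-22895)) + (-17648 + 7447)/(p(154, 1) - 6102))*(-27024 + 7552) = ((15860 - 1*(-22895)) + (-17648 + 7447)/(84 - 6102))*(-27024 + 7552) = ((15860 + 22895) - 10201/(-6018))*(-19472) = (38755 - 10201*(-1/6018))*(-19472) = (38755 + 10201/6018)*(-19472) = (233237791/6018)*(-19472) = -2270803133176/3009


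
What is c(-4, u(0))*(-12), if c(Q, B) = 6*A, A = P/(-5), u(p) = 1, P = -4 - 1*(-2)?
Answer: -144/5 ≈ -28.800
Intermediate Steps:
P = -2 (P = -4 + 2 = -2)
A = ⅖ (A = -2/(-5) = -2*(-⅕) = ⅖ ≈ 0.40000)
c(Q, B) = 12/5 (c(Q, B) = 6*(⅖) = 12/5)
c(-4, u(0))*(-12) = (12/5)*(-12) = -144/5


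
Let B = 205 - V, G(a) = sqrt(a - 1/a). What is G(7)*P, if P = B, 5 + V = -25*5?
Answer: 1340*sqrt(21)/7 ≈ 877.24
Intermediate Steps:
V = -130 (V = -5 - 25*5 = -5 - 125 = -130)
B = 335 (B = 205 - 1*(-130) = 205 + 130 = 335)
P = 335
G(7)*P = sqrt(7 - 1/7)*335 = sqrt(48/7)*335 = (4*sqrt(21)/7)*335 = 1340*sqrt(21)/7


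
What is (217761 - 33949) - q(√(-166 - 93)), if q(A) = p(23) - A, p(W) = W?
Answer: 183789 + I*√259 ≈ 1.8379e+5 + 16.093*I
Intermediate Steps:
q(A) = 23 - A
(217761 - 33949) - q(√(-166 - 93)) = (217761 - 33949) - (23 - √(-166 - 93)) = 183812 - (23 - √(-259)) = 183812 - (23 - I*√259) = 183812 + (-23 + I*√259) = 183789 + I*√259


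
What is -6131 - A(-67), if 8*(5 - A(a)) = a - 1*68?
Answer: -49223/8 ≈ -6152.9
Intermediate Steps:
A(a) = 27/2 - a/8 (A(a) = 5 - (a - 1*68)/8 = 5 - (a - 68)/8 = 5 - (-68 + a)/8 = 5 + (17/2 - a/8) = 27/2 - a/8)
-6131 - A(-67) = -6131 - (27/2 - 1/8*(-67)) = -6131 - (27/2 + 67/8) = -6131 - 1*175/8 = -6131 - 175/8 = -49223/8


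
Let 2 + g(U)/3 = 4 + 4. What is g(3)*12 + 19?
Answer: 235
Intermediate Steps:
g(U) = 18 (g(U) = -6 + 3*(4 + 4) = -6 + 3*8 = -6 + 24 = 18)
g(3)*12 + 19 = 18*12 + 19 = 216 + 19 = 235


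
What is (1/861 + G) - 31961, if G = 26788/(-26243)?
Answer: -103169851504/3227889 ≈ -31962.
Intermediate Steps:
G = -26788/26243 (G = 26788*(-1/26243) = -26788/26243 ≈ -1.0208)
(1/861 + G) - 31961 = (1/861 - 26788/26243) - 31961 = -3291175/3227889 - 31961 = -103169851504/3227889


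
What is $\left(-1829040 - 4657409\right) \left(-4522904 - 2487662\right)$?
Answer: $45473678820134$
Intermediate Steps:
$\left(-1829040 - 4657409\right) \left(-4522904 - 2487662\right) = \left(-6486449\right) \left(-7010566\right) = 45473678820134$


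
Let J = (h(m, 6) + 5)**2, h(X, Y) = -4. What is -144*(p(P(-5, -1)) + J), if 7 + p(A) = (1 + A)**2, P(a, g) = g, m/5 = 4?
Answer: 864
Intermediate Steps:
m = 20 (m = 5*4 = 20)
J = 1 (J = (-4 + 5)**2 = 1**2 = 1)
p(A) = -7 + (1 + A)**2
-144*(p(P(-5, -1)) + J) = -144*((-7 + (1 - 1)**2) + 1) = -144*((-7 + 0**2) + 1) = -144*((-7 + 0) + 1) = -144*(-7 + 1) = -144*(-6) = 864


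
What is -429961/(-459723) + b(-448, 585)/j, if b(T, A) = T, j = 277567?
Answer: 119137028983/127603933941 ≈ 0.93365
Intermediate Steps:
-429961/(-459723) + b(-448, 585)/j = -429961/(-459723) - 448/277567 = -429961*(-1/459723) - 448*1/277567 = 429961/459723 - 448/277567 = 119137028983/127603933941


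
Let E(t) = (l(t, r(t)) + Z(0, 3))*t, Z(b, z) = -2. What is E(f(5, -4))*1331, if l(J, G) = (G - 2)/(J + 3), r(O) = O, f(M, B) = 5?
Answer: -86515/8 ≈ -10814.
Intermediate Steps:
l(J, G) = (-2 + G)/(3 + J)
E(t) = t*(-2 + (-2 + t)/(3 + t)) (E(t) = ((-2 + t)/(3 + t) - 2)*t = (-2 + (-2 + t)/(3 + t))*t = t*(-2 + (-2 + t)/(3 + t)))
E(f(5, -4))*1331 = (5*(-8 - 1*5)/(3 + 5))*1331 = (5*(-8 - 5)/8)*1331 = (5*(⅛)*(-13))*1331 = -65/8*1331 = -86515/8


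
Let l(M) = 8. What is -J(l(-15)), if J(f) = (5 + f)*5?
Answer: -65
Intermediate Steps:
J(f) = 25 + 5*f
-J(l(-15)) = -(25 + 5*8) = -(25 + 40) = -1*65 = -65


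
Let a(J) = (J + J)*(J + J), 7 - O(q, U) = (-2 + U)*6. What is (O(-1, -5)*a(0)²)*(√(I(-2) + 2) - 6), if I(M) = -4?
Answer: 0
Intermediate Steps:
O(q, U) = 19 - 6*U (O(q, U) = 7 - (-2 + U)*6 = 7 - (-12 + 6*U) = 7 + (12 - 6*U) = 19 - 6*U)
a(J) = 4*J² (a(J) = (2*J)*(2*J) = 4*J²)
(O(-1, -5)*a(0)²)*(√(I(-2) + 2) - 6) = ((19 - 6*(-5))*(4*0²)²)*(√(-4 + 2) - 6) = ((19 + 30)*(4*0)²)*(√(-2) - 6) = (49*0²)*(I*√2 - 6) = (49*0)*(-6 + I*√2) = 0*(-6 + I*√2) = 0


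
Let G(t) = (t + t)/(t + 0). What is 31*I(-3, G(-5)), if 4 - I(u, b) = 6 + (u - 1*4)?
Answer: 155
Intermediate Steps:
G(t) = 2 (G(t) = (2*t)/t = 2)
I(u, b) = 2 - u (I(u, b) = 4 - (6 + (u - 1*4)) = 4 - (6 + (u - 4)) = 4 - (6 + (-4 + u)) = 4 - (2 + u) = 4 + (-2 - u) = 2 - u)
31*I(-3, G(-5)) = 31*(2 - 1*(-3)) = 31*(2 + 3) = 31*5 = 155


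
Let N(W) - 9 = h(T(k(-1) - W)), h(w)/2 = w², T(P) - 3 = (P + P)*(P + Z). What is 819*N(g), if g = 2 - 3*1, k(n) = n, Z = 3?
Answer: 22113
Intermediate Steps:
T(P) = 3 + 2*P*(3 + P) (T(P) = 3 + (P + P)*(P + 3) = 3 + (2*P)*(3 + P) = 3 + 2*P*(3 + P))
h(w) = 2*w²
g = -1 (g = 2 - 3 = -1)
N(W) = 9 + 2*(-3 - 6*W + 2*(-1 - W)²)² (N(W) = 9 + 2*(3 + 2*(-1 - W)² + 6*(-1 - W))² = 9 + 2*(3 + 2*(-1 - W)² + (-6 - 6*W))² = 9 + 2*(-3 - 6*W + 2*(-1 - W)²)²)
819*N(g) = 819*(11 - 16*(-1)³ + 8*(-1) + 8*(-1)⁴) = 819*(11 - 16*(-1) - 8 + 8*1) = 819*(11 + 16 - 8 + 8) = 819*27 = 22113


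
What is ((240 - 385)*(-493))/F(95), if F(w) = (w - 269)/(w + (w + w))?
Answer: -234175/2 ≈ -1.1709e+5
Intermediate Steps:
F(w) = (-269 + w)/(3*w) (F(w) = (-269 + w)/(w + 2*w) = (-269 + w)/((3*w)) = (-269 + w)*(1/(3*w)) = (-269 + w)/(3*w))
((240 - 385)*(-493))/F(95) = ((240 - 385)*(-493))/(((1/3)*(-269 + 95)/95)) = (-145*(-493))/(((1/3)*(1/95)*(-174))) = 71485/(-58/95) = 71485*(-95/58) = -234175/2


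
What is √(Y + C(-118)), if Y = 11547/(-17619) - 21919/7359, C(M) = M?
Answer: 4*I*√14200128126652083/43219407 ≈ 11.029*I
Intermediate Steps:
Y = -157055078/43219407 (Y = 11547*(-1/17619) - 21919*1/7359 = -3849/5873 - 21919/7359 = -157055078/43219407 ≈ -3.6339)
√(Y + C(-118)) = √(-157055078/43219407 - 118) = √(-5256945104/43219407) = 4*I*√14200128126652083/43219407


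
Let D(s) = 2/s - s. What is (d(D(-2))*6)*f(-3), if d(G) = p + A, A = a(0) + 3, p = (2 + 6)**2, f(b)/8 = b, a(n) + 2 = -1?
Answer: -9216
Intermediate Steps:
a(n) = -3 (a(n) = -2 - 1 = -3)
f(b) = 8*b
p = 64 (p = 8**2 = 64)
A = 0 (A = -3 + 3 = 0)
D(s) = -s + 2/s
d(G) = 64 (d(G) = 64 + 0 = 64)
(d(D(-2))*6)*f(-3) = (64*6)*(8*(-3)) = 384*(-24) = -9216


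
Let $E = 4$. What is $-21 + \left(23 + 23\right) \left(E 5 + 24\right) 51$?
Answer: $103203$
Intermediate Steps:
$-21 + \left(23 + 23\right) \left(E 5 + 24\right) 51 = -21 + \left(23 + 23\right) \left(4 \cdot 5 + 24\right) 51 = -21 + 46 \left(20 + 24\right) 51 = -21 + 46 \cdot 44 \cdot 51 = -21 + 2024 \cdot 51 = -21 + 103224 = 103203$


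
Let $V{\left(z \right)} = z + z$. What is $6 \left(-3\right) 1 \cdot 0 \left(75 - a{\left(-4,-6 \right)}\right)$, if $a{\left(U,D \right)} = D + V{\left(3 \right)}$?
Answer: $0$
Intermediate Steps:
$V{\left(z \right)} = 2 z$
$a{\left(U,D \right)} = 6 + D$ ($a{\left(U,D \right)} = D + 2 \cdot 3 = D + 6 = 6 + D$)
$6 \left(-3\right) 1 \cdot 0 \left(75 - a{\left(-4,-6 \right)}\right) = 6 \left(-3\right) 1 \cdot 0 \left(75 - \left(6 - 6\right)\right) = \left(-18\right) 0 \left(75 - 0\right) = 0 \left(75 + 0\right) = 0 \cdot 75 = 0$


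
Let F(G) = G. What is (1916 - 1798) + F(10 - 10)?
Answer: 118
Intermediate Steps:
(1916 - 1798) + F(10 - 10) = (1916 - 1798) + (10 - 10) = 118 + 0 = 118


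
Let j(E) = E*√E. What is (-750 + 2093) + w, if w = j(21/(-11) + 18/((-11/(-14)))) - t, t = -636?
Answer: 1979 + 21*√21 ≈ 2075.2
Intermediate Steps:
j(E) = E^(3/2)
w = 636 + 21*√21 (w = (21/(-11) + 18/((-11/(-14))))^(3/2) - 1*(-636) = (21*(-1/11) + 18/((-11*(-1/14))))^(3/2) + 636 = (-21/11 + 18/(11/14))^(3/2) + 636 = (-21/11 + 18*(14/11))^(3/2) + 636 = (-21/11 + 252/11)^(3/2) + 636 = 21^(3/2) + 636 = 21*√21 + 636 = 636 + 21*√21 ≈ 732.23)
(-750 + 2093) + w = (-750 + 2093) + (636 + 21*√21) = 1343 + (636 + 21*√21) = 1979 + 21*√21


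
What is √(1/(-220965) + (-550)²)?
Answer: √14769723195341535/220965 ≈ 550.00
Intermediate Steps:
√(1/(-220965) + (-550)²) = √(-1/220965 + 302500) = √(66841912499/220965) = √14769723195341535/220965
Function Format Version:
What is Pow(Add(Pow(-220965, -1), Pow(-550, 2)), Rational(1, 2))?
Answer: Mul(Rational(1, 220965), Pow(14769723195341535, Rational(1, 2))) ≈ 550.00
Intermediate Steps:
Pow(Add(Pow(-220965, -1), Pow(-550, 2)), Rational(1, 2)) = Pow(Add(Rational(-1, 220965), 302500), Rational(1, 2)) = Pow(Rational(66841912499, 220965), Rational(1, 2)) = Mul(Rational(1, 220965), Pow(14769723195341535, Rational(1, 2)))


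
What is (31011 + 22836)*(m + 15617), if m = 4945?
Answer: 1107202014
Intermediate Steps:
(31011 + 22836)*(m + 15617) = (31011 + 22836)*(4945 + 15617) = 53847*20562 = 1107202014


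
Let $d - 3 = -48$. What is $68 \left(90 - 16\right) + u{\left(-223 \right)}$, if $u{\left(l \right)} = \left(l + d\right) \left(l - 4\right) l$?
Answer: $-13561396$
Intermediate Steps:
$d = -45$ ($d = 3 - 48 = -45$)
$u{\left(l \right)} = l \left(-45 + l\right) \left(-4 + l\right)$ ($u{\left(l \right)} = \left(l - 45\right) \left(l - 4\right) l = \left(-45 + l\right) \left(-4 + l\right) l = l \left(-45 + l\right) \left(-4 + l\right)$)
$68 \left(90 - 16\right) + u{\left(-223 \right)} = 68 \left(90 - 16\right) - 223 \left(180 + \left(-223\right)^{2} - -10927\right) = 68 \cdot 74 - 223 \left(180 + 49729 + 10927\right) = 5032 - 13566428 = -13561396$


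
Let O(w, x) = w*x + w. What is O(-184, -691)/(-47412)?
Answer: -10580/3951 ≈ -2.6778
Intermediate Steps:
O(w, x) = w + w*x
O(-184, -691)/(-47412) = -184*(1 - 691)/(-47412) = -184*(-690)*(-1/47412) = 126960*(-1/47412) = -10580/3951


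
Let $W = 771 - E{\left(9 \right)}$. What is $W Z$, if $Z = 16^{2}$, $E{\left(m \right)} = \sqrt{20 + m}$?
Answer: $197376 - 256 \sqrt{29} \approx 1.96 \cdot 10^{5}$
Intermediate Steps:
$Z = 256$
$W = 771 - \sqrt{29}$ ($W = 771 - \sqrt{20 + 9} = 771 - \sqrt{29} \approx 765.62$)
$W Z = \left(771 - \sqrt{29}\right) 256 = 197376 - 256 \sqrt{29}$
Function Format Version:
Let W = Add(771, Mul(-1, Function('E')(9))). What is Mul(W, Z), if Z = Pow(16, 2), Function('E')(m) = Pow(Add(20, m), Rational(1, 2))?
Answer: Add(197376, Mul(-256, Pow(29, Rational(1, 2)))) ≈ 1.9600e+5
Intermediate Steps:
Z = 256
W = Add(771, Mul(-1, Pow(29, Rational(1, 2)))) (W = Add(771, Mul(-1, Pow(Add(20, 9), Rational(1, 2)))) = Add(771, Mul(-1, Pow(29, Rational(1, 2)))) ≈ 765.62)
Mul(W, Z) = Mul(Add(771, Mul(-1, Pow(29, Rational(1, 2)))), 256) = Add(197376, Mul(-256, Pow(29, Rational(1, 2))))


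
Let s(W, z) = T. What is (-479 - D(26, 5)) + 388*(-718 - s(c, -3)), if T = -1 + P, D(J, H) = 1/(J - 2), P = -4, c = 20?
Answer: -6650953/24 ≈ -2.7712e+5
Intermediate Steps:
D(J, H) = 1/(-2 + J)
T = -5 (T = -1 - 4 = -5)
s(W, z) = -5
(-479 - D(26, 5)) + 388*(-718 - s(c, -3)) = (-479 - 1/(-2 + 26)) + 388*(-718 - 1*(-5)) = (-479 - 1/24) + 388*(-718 + 5) = (-479 - 1*1/24) + 388*(-713) = (-479 - 1/24) - 276644 = -11497/24 - 276644 = -6650953/24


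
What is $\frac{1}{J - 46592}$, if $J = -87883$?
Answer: $- \frac{1}{134475} \approx -7.4363 \cdot 10^{-6}$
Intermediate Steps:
$\frac{1}{J - 46592} = \frac{1}{-87883 - 46592} = \frac{1}{-134475} = - \frac{1}{134475}$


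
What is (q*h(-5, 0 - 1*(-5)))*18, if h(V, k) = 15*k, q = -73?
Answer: -98550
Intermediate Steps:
(q*h(-5, 0 - 1*(-5)))*18 = -1095*(0 - 1*(-5))*18 = -1095*(0 + 5)*18 = -1095*5*18 = -73*75*18 = -5475*18 = -98550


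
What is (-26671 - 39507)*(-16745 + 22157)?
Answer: -358155336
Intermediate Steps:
(-26671 - 39507)*(-16745 + 22157) = -66178*5412 = -358155336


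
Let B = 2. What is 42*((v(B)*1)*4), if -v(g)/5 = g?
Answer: -1680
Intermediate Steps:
v(g) = -5*g
42*((v(B)*1)*4) = 42*((-5*2*1)*4) = 42*(-10*1*4) = 42*(-10*4) = 42*(-40) = -1680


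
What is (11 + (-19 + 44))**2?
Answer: 1296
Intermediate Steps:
(11 + (-19 + 44))**2 = (11 + 25)**2 = 36**2 = 1296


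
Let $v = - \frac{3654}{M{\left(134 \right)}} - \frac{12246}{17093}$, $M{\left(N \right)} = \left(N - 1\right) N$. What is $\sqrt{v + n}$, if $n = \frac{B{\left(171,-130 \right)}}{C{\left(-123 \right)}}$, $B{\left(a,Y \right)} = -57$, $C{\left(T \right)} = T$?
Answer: $\frac{4 i \sqrt{22785086451387295}}{892134949} \approx 0.67679 i$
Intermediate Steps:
$M{\left(N \right)} = N \left(-1 + N\right)$ ($M{\left(N \right)} = \left(-1 + N\right) N = N \left(-1 + N\right)$)
$n = \frac{19}{41}$ ($n = - \frac{57}{-123} = \left(-57\right) \left(- \frac{1}{123}\right) = \frac{19}{41} \approx 0.46341$)
$v = - \frac{20050431}{21759389}$ ($v = - \frac{3654}{134 \left(-1 + 134\right)} - \frac{12246}{17093} = - \frac{3654}{134 \cdot 133} - \frac{12246}{17093} = - \frac{3654}{17822} - \frac{12246}{17093} = \left(-3654\right) \frac{1}{17822} - \frac{12246}{17093} = - \frac{261}{1273} - \frac{12246}{17093} = - \frac{20050431}{21759389} \approx -0.92146$)
$\sqrt{v + n} = \sqrt{- \frac{20050431}{21759389} + \frac{19}{41}} = \sqrt{- \frac{408639280}{892134949}} = \frac{4 i \sqrt{22785086451387295}}{892134949}$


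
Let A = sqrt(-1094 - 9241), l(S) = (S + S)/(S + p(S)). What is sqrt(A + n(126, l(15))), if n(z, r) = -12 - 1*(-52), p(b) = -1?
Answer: sqrt(40 + I*sqrt(10335)) ≈ 8.6385 + 5.8842*I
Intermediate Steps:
l(S) = 2*S/(-1 + S) (l(S) = (S + S)/(S - 1) = (2*S)/(-1 + S) = 2*S/(-1 + S))
n(z, r) = 40 (n(z, r) = -12 + 52 = 40)
A = I*sqrt(10335) (A = sqrt(-10335) = I*sqrt(10335) ≈ 101.66*I)
sqrt(A + n(126, l(15))) = sqrt(I*sqrt(10335) + 40) = sqrt(40 + I*sqrt(10335))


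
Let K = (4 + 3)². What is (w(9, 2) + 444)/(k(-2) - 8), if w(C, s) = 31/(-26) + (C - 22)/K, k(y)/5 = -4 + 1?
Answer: -24513/1274 ≈ -19.241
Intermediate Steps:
k(y) = -15 (k(y) = 5*(-4 + 1) = 5*(-3) = -15)
K = 49 (K = 7² = 49)
w(C, s) = -2091/1274 + C/49 (w(C, s) = 31/(-26) + (C - 22)/49 = 31*(-1/26) + (-22 + C)*(1/49) = -31/26 + (-22/49 + C/49) = -2091/1274 + C/49)
(w(9, 2) + 444)/(k(-2) - 8) = ((-2091/1274 + (1/49)*9) + 444)/(-15 - 8) = ((-2091/1274 + 9/49) + 444)/(-23) = (-1857/1274 + 444)*(-1/23) = (563799/1274)*(-1/23) = -24513/1274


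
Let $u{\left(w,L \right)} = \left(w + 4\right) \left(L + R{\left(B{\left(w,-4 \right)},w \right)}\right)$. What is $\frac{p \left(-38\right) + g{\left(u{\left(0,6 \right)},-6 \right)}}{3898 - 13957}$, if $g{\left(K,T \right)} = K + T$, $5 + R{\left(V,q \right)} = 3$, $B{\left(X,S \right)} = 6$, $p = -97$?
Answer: $- \frac{176}{479} \approx -0.36743$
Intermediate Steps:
$R{\left(V,q \right)} = -2$ ($R{\left(V,q \right)} = -5 + 3 = -2$)
$u{\left(w,L \right)} = \left(-2 + L\right) \left(4 + w\right)$ ($u{\left(w,L \right)} = \left(w + 4\right) \left(L - 2\right) = \left(4 + w\right) \left(-2 + L\right) = \left(-2 + L\right) \left(4 + w\right)$)
$\frac{p \left(-38\right) + g{\left(u{\left(0,6 \right)},-6 \right)}}{3898 - 13957} = \frac{\left(-97\right) \left(-38\right) + \left(\left(-8 - 0 + 4 \cdot 6 + 6 \cdot 0\right) - 6\right)}{3898 - 13957} = \frac{3686 + \left(\left(-8 + 0 + 24 + 0\right) - 6\right)}{3898 - 13957} = \frac{3686 + \left(16 - 6\right)}{-10059} = \left(3686 + 10\right) \left(- \frac{1}{10059}\right) = 3696 \left(- \frac{1}{10059}\right) = - \frac{176}{479}$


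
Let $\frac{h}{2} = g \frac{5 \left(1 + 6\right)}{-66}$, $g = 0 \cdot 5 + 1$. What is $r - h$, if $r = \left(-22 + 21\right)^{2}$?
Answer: $\frac{68}{33} \approx 2.0606$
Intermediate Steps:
$g = 1$ ($g = 0 + 1 = 1$)
$r = 1$ ($r = \left(-1\right)^{2} = 1$)
$h = - \frac{35}{33}$ ($h = 2 \cdot 1 \frac{5 \left(1 + 6\right)}{-66} = 2 \cdot 1 \cdot 5 \cdot 7 \left(- \frac{1}{66}\right) = 2 \cdot 1 \cdot 35 \left(- \frac{1}{66}\right) = 2 \cdot 1 \left(- \frac{35}{66}\right) = 2 \left(- \frac{35}{66}\right) = - \frac{35}{33} \approx -1.0606$)
$r - h = 1 - - \frac{35}{33} = 1 + \frac{35}{33} = \frac{68}{33}$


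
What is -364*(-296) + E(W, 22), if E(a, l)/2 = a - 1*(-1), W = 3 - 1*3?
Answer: 107746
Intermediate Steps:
W = 0 (W = 3 - 3 = 0)
E(a, l) = 2 + 2*a (E(a, l) = 2*(a - 1*(-1)) = 2*(a + 1) = 2*(1 + a) = 2 + 2*a)
-364*(-296) + E(W, 22) = -364*(-296) + (2 + 2*0) = 107744 + (2 + 0) = 107744 + 2 = 107746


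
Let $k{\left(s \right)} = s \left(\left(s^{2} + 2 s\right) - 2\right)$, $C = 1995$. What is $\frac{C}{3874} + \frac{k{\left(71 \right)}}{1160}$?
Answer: $\frac{713684487}{2246920} \approx 317.63$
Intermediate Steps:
$k{\left(s \right)} = s \left(-2 + s^{2} + 2 s\right)$
$\frac{C}{3874} + \frac{k{\left(71 \right)}}{1160} = \frac{1995}{3874} + \frac{71 \left(-2 + 71^{2} + 2 \cdot 71\right)}{1160} = 1995 \cdot \frac{1}{3874} + 71 \left(-2 + 5041 + 142\right) \frac{1}{1160} = \frac{1995}{3874} + 71 \cdot 5181 \cdot \frac{1}{1160} = \frac{1995}{3874} + 367851 \cdot \frac{1}{1160} = \frac{1995}{3874} + \frac{367851}{1160} = \frac{713684487}{2246920}$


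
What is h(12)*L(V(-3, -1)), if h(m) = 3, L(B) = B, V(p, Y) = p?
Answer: -9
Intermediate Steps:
h(12)*L(V(-3, -1)) = 3*(-3) = -9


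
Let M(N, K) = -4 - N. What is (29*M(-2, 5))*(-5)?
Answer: 290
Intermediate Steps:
(29*M(-2, 5))*(-5) = (29*(-4 - 1*(-2)))*(-5) = (29*(-4 + 2))*(-5) = (29*(-2))*(-5) = -58*(-5) = 290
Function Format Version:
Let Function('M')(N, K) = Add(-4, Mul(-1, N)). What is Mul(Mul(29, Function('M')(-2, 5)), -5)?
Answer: 290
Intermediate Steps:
Mul(Mul(29, Function('M')(-2, 5)), -5) = Mul(Mul(29, Add(-4, Mul(-1, -2))), -5) = Mul(Mul(29, Add(-4, 2)), -5) = Mul(Mul(29, -2), -5) = Mul(-58, -5) = 290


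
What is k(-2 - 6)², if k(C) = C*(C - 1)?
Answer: 5184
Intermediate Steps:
k(C) = C*(-1 + C)
k(-2 - 6)² = ((-2 - 6)*(-1 + (-2 - 6)))² = (-8*(-1 - 8))² = (-8*(-9))² = 72² = 5184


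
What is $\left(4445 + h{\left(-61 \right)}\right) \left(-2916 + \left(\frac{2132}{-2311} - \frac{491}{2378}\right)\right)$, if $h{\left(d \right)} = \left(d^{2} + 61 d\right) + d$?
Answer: $- \frac{35140503781200}{2747779} \approx -1.2789 \cdot 10^{7}$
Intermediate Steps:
$h{\left(d \right)} = d^{2} + 62 d$
$\left(4445 + h{\left(-61 \right)}\right) \left(-2916 + \left(\frac{2132}{-2311} - \frac{491}{2378}\right)\right) = \left(4445 - 61 \left(62 - 61\right)\right) \left(-2916 + \left(\frac{2132}{-2311} - \frac{491}{2378}\right)\right) = \left(4445 - 61\right) \left(-2916 + \left(2132 \left(- \frac{1}{2311}\right) - \frac{491}{2378}\right)\right) = \left(4445 - 61\right) \left(-2916 - \frac{6204597}{5495558}\right) = 4384 \left(-2916 - \frac{6204597}{5495558}\right) = 4384 \left(- \frac{16031251725}{5495558}\right) = - \frac{35140503781200}{2747779}$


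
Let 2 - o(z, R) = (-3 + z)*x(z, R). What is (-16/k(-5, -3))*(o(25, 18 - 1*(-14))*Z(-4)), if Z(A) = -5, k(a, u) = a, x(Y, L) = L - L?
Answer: -32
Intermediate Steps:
x(Y, L) = 0
o(z, R) = 2 (o(z, R) = 2 - (-3 + z)*0 = 2 - 1*0 = 2 + 0 = 2)
(-16/k(-5, -3))*(o(25, 18 - 1*(-14))*Z(-4)) = (-16/(-5))*(2*(-5)) = -16*(-1/5)*(-10) = (16/5)*(-10) = -32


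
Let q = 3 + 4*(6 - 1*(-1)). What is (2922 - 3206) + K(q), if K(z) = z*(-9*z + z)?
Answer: -7972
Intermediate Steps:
q = 31 (q = 3 + 4*(6 + 1) = 3 + 4*7 = 3 + 28 = 31)
K(z) = -8*z² (K(z) = z*(-8*z) = -8*z²)
(2922 - 3206) + K(q) = (2922 - 3206) - 8*31² = -284 - 8*961 = -284 - 7688 = -7972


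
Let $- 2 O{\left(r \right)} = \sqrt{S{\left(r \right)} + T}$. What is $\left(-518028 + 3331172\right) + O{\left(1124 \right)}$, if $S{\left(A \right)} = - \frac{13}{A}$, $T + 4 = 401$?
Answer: $2813144 - \frac{\sqrt{125386415}}{1124} \approx 2.8131 \cdot 10^{6}$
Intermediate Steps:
$T = 397$ ($T = -4 + 401 = 397$)
$O{\left(r \right)} = - \frac{\sqrt{397 - \frac{13}{r}}}{2}$ ($O{\left(r \right)} = - \frac{\sqrt{- \frac{13}{r} + 397}}{2} = - \frac{\sqrt{397 - \frac{13}{r}}}{2}$)
$\left(-518028 + 3331172\right) + O{\left(1124 \right)} = \left(-518028 + 3331172\right) - \frac{\sqrt{397 - \frac{13}{1124}}}{2} = 2813144 - \frac{\sqrt{397 - \frac{13}{1124}}}{2} = 2813144 - \frac{\sqrt{\frac{446215}{1124}}}{2} = 2813144 - \frac{\frac{1}{562} \sqrt{125386415}}{2} = 2813144 - \frac{\sqrt{125386415}}{1124}$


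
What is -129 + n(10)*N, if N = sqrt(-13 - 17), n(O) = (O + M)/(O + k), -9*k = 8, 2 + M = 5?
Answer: -129 + 117*I*sqrt(30)/82 ≈ -129.0 + 7.8151*I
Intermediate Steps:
M = 3 (M = -2 + 5 = 3)
k = -8/9 (k = -1/9*8 = -8/9 ≈ -0.88889)
n(O) = (3 + O)/(-8/9 + O) (n(O) = (O + 3)/(O - 8/9) = (3 + O)/(-8/9 + O))
N = I*sqrt(30) (N = sqrt(-30) = I*sqrt(30) ≈ 5.4772*I)
-129 + n(10)*N = -129 + (9*(3 + 10)/(-8 + 9*10))*(I*sqrt(30)) = -129 + (9*13/(-8 + 90))*(I*sqrt(30)) = -129 + (9*13/82)*(I*sqrt(30)) = -129 + (9*(1/82)*13)*(I*sqrt(30)) = -129 + 117*(I*sqrt(30))/82 = -129 + 117*I*sqrt(30)/82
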